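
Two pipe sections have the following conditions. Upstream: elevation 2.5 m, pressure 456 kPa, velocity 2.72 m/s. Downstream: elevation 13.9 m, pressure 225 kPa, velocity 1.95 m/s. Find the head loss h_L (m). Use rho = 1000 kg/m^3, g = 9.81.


Total head at each section: H = z + p/(rho*g) + V^2/(2g).
H1 = 2.5 + 456*1000/(1000*9.81) + 2.72^2/(2*9.81)
   = 2.5 + 46.483 + 0.3771
   = 49.36 m.
H2 = 13.9 + 225*1000/(1000*9.81) + 1.95^2/(2*9.81)
   = 13.9 + 22.936 + 0.1938
   = 37.03 m.
h_L = H1 - H2 = 49.36 - 37.03 = 12.331 m.

12.331


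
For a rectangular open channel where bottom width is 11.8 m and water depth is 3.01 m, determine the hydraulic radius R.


For a rectangular section:
Flow area A = b * y = 11.8 * 3.01 = 35.52 m^2.
Wetted perimeter P = b + 2y = 11.8 + 2*3.01 = 17.82 m.
Hydraulic radius R = A/P = 35.52 / 17.82 = 1.9932 m.

1.9932


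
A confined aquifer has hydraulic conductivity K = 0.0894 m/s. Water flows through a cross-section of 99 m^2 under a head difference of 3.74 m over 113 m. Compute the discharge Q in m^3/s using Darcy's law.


Darcy's law: Q = K * A * i, where i = dh/L.
Hydraulic gradient i = 3.74 / 113 = 0.033097.
Q = 0.0894 * 99 * 0.033097
  = 0.2929 m^3/s.

0.2929


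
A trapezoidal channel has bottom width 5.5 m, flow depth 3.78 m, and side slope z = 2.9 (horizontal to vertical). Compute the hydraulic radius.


For a trapezoidal section with side slope z:
A = (b + z*y)*y = (5.5 + 2.9*3.78)*3.78 = 62.226 m^2.
P = b + 2*y*sqrt(1 + z^2) = 5.5 + 2*3.78*sqrt(1 + 2.9^2) = 28.691 m.
R = A/P = 62.226 / 28.691 = 2.1689 m.

2.1689


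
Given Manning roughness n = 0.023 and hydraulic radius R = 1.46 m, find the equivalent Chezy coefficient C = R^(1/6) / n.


The Chezy coefficient relates to Manning's n through C = R^(1/6) / n.
R^(1/6) = 1.46^(1/6) = 1.065104.
C = 1.065104 / 0.023 = 46.31 m^(1/2)/s.

46.31


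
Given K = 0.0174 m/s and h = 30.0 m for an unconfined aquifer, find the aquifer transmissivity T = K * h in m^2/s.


Transmissivity is defined as T = K * h.
T = 0.0174 * 30.0
  = 0.522 m^2/s.

0.522


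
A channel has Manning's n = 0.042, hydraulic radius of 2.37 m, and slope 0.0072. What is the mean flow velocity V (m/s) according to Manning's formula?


Manning's equation gives V = (1/n) * R^(2/3) * S^(1/2).
First, compute R^(2/3) = 2.37^(2/3) = 1.7776.
Next, S^(1/2) = 0.0072^(1/2) = 0.084853.
Then 1/n = 1/0.042 = 23.81.
V = 23.81 * 1.7776 * 0.084853 = 3.5913 m/s.

3.5913


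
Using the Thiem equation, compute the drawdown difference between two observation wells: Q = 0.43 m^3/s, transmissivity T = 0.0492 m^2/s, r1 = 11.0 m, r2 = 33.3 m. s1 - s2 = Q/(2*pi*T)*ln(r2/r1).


Thiem equation: s1 - s2 = Q/(2*pi*T) * ln(r2/r1).
ln(r2/r1) = ln(33.3/11.0) = 1.1077.
Q/(2*pi*T) = 0.43 / (2*pi*0.0492) = 0.43 / 0.3091 = 1.391.
s1 - s2 = 1.391 * 1.1077 = 1.5407 m.

1.5407


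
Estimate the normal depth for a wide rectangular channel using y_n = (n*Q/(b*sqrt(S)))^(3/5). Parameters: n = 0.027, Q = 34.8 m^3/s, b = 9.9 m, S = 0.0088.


We use the wide-channel approximation y_n = (n*Q/(b*sqrt(S)))^(3/5).
sqrt(S) = sqrt(0.0088) = 0.093808.
Numerator: n*Q = 0.027 * 34.8 = 0.9396.
Denominator: b*sqrt(S) = 9.9 * 0.093808 = 0.928699.
arg = 1.0117.
y_n = 1.0117^(3/5) = 1.007 m.

1.007


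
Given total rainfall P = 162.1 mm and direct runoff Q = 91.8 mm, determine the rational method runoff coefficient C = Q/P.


The runoff coefficient C = runoff depth / rainfall depth.
C = 91.8 / 162.1
  = 0.5663.

0.5663


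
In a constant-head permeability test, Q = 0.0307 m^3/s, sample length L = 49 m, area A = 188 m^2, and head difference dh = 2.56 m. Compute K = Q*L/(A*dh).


From K = Q*L / (A*dh):
Numerator: Q*L = 0.0307 * 49 = 1.5043.
Denominator: A*dh = 188 * 2.56 = 481.28.
K = 1.5043 / 481.28 = 0.003126 m/s.

0.003126


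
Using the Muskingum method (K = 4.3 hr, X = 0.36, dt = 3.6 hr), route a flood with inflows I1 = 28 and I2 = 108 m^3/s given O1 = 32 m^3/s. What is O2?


Muskingum coefficients:
denom = 2*K*(1-X) + dt = 2*4.3*(1-0.36) + 3.6 = 9.104.
C0 = (dt - 2*K*X)/denom = (3.6 - 2*4.3*0.36)/9.104 = 0.0554.
C1 = (dt + 2*K*X)/denom = (3.6 + 2*4.3*0.36)/9.104 = 0.7355.
C2 = (2*K*(1-X) - dt)/denom = 0.2091.
O2 = C0*I2 + C1*I1 + C2*O1
   = 0.0554*108 + 0.7355*28 + 0.2091*32
   = 33.27 m^3/s.

33.27


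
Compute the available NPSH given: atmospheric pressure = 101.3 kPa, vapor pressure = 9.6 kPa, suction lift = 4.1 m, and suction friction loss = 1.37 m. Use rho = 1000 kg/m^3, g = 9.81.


NPSHa = p_atm/(rho*g) - z_s - hf_s - p_vap/(rho*g).
p_atm/(rho*g) = 101.3*1000 / (1000*9.81) = 10.326 m.
p_vap/(rho*g) = 9.6*1000 / (1000*9.81) = 0.979 m.
NPSHa = 10.326 - 4.1 - 1.37 - 0.979
      = 3.88 m.

3.88


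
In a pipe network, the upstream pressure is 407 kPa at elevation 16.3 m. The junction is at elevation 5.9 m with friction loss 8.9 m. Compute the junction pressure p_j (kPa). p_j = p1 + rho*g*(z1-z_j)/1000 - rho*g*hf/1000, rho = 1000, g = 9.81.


Junction pressure: p_j = p1 + rho*g*(z1 - z_j)/1000 - rho*g*hf/1000.
Elevation term = 1000*9.81*(16.3 - 5.9)/1000 = 102.024 kPa.
Friction term = 1000*9.81*8.9/1000 = 87.309 kPa.
p_j = 407 + 102.024 - 87.309 = 421.72 kPa.

421.72


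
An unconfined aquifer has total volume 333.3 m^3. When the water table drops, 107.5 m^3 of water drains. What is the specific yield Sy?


Specific yield Sy = Volume drained / Total volume.
Sy = 107.5 / 333.3
   = 0.3225.

0.3225


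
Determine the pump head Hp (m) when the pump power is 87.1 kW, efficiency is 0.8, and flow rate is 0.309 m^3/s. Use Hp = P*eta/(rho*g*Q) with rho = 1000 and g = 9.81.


Pump head formula: Hp = P * eta / (rho * g * Q).
Numerator: P * eta = 87.1 * 1000 * 0.8 = 69680.0 W.
Denominator: rho * g * Q = 1000 * 9.81 * 0.309 = 3031.29.
Hp = 69680.0 / 3031.29 = 22.99 m.

22.99


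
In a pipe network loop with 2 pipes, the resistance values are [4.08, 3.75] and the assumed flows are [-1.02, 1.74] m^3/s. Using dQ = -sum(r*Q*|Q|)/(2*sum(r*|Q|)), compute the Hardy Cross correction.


Numerator terms (r*Q*|Q|): 4.08*-1.02*|-1.02| = -4.2448; 3.75*1.74*|1.74| = 11.3535.
Sum of numerator = 7.1087.
Denominator terms (r*|Q|): 4.08*|-1.02| = 4.1616; 3.75*|1.74| = 6.525.
2 * sum of denominator = 2 * 10.6866 = 21.3732.
dQ = -7.1087 / 21.3732 = -0.3326 m^3/s.

-0.3326


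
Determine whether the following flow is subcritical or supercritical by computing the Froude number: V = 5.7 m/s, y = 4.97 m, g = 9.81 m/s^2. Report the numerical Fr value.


The Froude number is defined as Fr = V / sqrt(g*y).
g*y = 9.81 * 4.97 = 48.7557.
sqrt(g*y) = sqrt(48.7557) = 6.9825.
Fr = 5.7 / 6.9825 = 0.8163.
Since Fr < 1, the flow is subcritical.

0.8163


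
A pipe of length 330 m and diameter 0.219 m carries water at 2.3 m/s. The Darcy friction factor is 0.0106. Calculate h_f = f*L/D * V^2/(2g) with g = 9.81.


Darcy-Weisbach equation: h_f = f * (L/D) * V^2/(2g).
f * L/D = 0.0106 * 330/0.219 = 15.9726.
V^2/(2g) = 2.3^2 / (2*9.81) = 5.29 / 19.62 = 0.2696 m.
h_f = 15.9726 * 0.2696 = 4.307 m.

4.307


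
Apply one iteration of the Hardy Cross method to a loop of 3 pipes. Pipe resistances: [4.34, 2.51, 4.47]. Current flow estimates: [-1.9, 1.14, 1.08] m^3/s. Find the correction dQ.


Numerator terms (r*Q*|Q|): 4.34*-1.9*|-1.9| = -15.6674; 2.51*1.14*|1.14| = 3.262; 4.47*1.08*|1.08| = 5.2138.
Sum of numerator = -7.1916.
Denominator terms (r*|Q|): 4.34*|-1.9| = 8.246; 2.51*|1.14| = 2.8614; 4.47*|1.08| = 4.8276.
2 * sum of denominator = 2 * 15.935 = 31.87.
dQ = --7.1916 / 31.87 = 0.2257 m^3/s.

0.2257


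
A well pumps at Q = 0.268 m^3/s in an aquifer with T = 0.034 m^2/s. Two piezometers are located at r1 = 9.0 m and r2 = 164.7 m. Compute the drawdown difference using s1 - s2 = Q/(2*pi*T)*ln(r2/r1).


Thiem equation: s1 - s2 = Q/(2*pi*T) * ln(r2/r1).
ln(r2/r1) = ln(164.7/9.0) = 2.9069.
Q/(2*pi*T) = 0.268 / (2*pi*0.034) = 0.268 / 0.2136 = 1.2545.
s1 - s2 = 1.2545 * 2.9069 = 3.6468 m.

3.6468


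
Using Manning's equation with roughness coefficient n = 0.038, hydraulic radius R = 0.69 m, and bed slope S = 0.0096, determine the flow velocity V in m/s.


Manning's equation gives V = (1/n) * R^(2/3) * S^(1/2).
First, compute R^(2/3) = 0.69^(2/3) = 0.7808.
Next, S^(1/2) = 0.0096^(1/2) = 0.09798.
Then 1/n = 1/0.038 = 26.32.
V = 26.32 * 0.7808 * 0.09798 = 2.0133 m/s.

2.0133


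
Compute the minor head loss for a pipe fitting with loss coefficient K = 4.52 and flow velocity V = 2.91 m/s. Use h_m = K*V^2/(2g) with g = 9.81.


Minor loss formula: h_m = K * V^2/(2g).
V^2 = 2.91^2 = 8.4681.
V^2/(2g) = 8.4681 / 19.62 = 0.4316 m.
h_m = 4.52 * 0.4316 = 1.9509 m.

1.9509


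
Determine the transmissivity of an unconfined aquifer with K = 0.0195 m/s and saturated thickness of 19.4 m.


Transmissivity is defined as T = K * h.
T = 0.0195 * 19.4
  = 0.3783 m^2/s.

0.3783


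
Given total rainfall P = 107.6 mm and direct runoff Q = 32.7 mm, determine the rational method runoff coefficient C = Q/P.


The runoff coefficient C = runoff depth / rainfall depth.
C = 32.7 / 107.6
  = 0.3039.

0.3039


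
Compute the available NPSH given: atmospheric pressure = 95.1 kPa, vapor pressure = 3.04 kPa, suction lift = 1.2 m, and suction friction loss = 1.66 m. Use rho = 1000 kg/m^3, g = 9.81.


NPSHa = p_atm/(rho*g) - z_s - hf_s - p_vap/(rho*g).
p_atm/(rho*g) = 95.1*1000 / (1000*9.81) = 9.694 m.
p_vap/(rho*g) = 3.04*1000 / (1000*9.81) = 0.31 m.
NPSHa = 9.694 - 1.2 - 1.66 - 0.31
      = 6.52 m.

6.52


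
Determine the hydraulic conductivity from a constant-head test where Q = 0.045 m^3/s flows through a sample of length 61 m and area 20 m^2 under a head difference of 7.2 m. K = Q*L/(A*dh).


From K = Q*L / (A*dh):
Numerator: Q*L = 0.045 * 61 = 2.745.
Denominator: A*dh = 20 * 7.2 = 144.0.
K = 2.745 / 144.0 = 0.019062 m/s.

0.019062


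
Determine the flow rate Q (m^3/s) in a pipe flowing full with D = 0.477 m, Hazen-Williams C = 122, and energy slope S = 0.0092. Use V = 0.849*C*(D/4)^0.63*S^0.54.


For a full circular pipe, R = D/4 = 0.477/4 = 0.1192 m.
V = 0.849 * 122 * 0.1192^0.63 * 0.0092^0.54
  = 0.849 * 122 * 0.26192 * 0.079514
  = 2.1572 m/s.
Pipe area A = pi*D^2/4 = pi*0.477^2/4 = 0.1787 m^2.
Q = A * V = 0.1787 * 2.1572 = 0.3855 m^3/s.

0.3855


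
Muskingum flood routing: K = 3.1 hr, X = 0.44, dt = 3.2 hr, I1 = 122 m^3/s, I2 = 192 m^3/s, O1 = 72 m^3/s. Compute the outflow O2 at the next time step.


Muskingum coefficients:
denom = 2*K*(1-X) + dt = 2*3.1*(1-0.44) + 3.2 = 6.672.
C0 = (dt - 2*K*X)/denom = (3.2 - 2*3.1*0.44)/6.672 = 0.0707.
C1 = (dt + 2*K*X)/denom = (3.2 + 2*3.1*0.44)/6.672 = 0.8885.
C2 = (2*K*(1-X) - dt)/denom = 0.0408.
O2 = C0*I2 + C1*I1 + C2*O1
   = 0.0707*192 + 0.8885*122 + 0.0408*72
   = 124.91 m^3/s.

124.91


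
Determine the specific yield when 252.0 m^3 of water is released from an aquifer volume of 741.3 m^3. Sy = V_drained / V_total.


Specific yield Sy = Volume drained / Total volume.
Sy = 252.0 / 741.3
   = 0.3399.

0.3399


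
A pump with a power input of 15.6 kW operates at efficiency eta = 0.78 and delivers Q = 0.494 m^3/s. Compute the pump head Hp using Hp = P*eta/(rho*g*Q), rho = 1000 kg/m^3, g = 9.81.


Pump head formula: Hp = P * eta / (rho * g * Q).
Numerator: P * eta = 15.6 * 1000 * 0.78 = 12168.0 W.
Denominator: rho * g * Q = 1000 * 9.81 * 0.494 = 4846.14.
Hp = 12168.0 / 4846.14 = 2.51 m.

2.51


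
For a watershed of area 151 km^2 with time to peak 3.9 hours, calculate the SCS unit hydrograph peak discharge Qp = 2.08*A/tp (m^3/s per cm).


SCS formula: Qp = 2.08 * A / tp.
Qp = 2.08 * 151 / 3.9
   = 314.08 / 3.9
   = 80.53 m^3/s per cm.

80.53


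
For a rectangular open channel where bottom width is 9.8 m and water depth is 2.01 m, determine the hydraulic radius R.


For a rectangular section:
Flow area A = b * y = 9.8 * 2.01 = 19.7 m^2.
Wetted perimeter P = b + 2y = 9.8 + 2*2.01 = 13.82 m.
Hydraulic radius R = A/P = 19.7 / 13.82 = 1.4253 m.

1.4253


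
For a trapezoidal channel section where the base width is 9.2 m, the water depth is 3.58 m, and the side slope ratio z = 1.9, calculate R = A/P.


For a trapezoidal section with side slope z:
A = (b + z*y)*y = (9.2 + 1.9*3.58)*3.58 = 57.287 m^2.
P = b + 2*y*sqrt(1 + z^2) = 9.2 + 2*3.58*sqrt(1 + 1.9^2) = 24.573 m.
R = A/P = 57.287 / 24.573 = 2.3313 m.

2.3313


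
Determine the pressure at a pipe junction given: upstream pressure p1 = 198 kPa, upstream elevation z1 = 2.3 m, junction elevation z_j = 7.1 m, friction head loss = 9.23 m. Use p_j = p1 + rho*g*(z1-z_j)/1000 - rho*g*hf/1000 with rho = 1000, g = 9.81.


Junction pressure: p_j = p1 + rho*g*(z1 - z_j)/1000 - rho*g*hf/1000.
Elevation term = 1000*9.81*(2.3 - 7.1)/1000 = -47.088 kPa.
Friction term = 1000*9.81*9.23/1000 = 90.546 kPa.
p_j = 198 + -47.088 - 90.546 = 60.37 kPa.

60.37


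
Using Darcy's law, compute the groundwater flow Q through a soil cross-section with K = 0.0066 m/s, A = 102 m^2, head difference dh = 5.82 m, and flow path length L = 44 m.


Darcy's law: Q = K * A * i, where i = dh/L.
Hydraulic gradient i = 5.82 / 44 = 0.132273.
Q = 0.0066 * 102 * 0.132273
  = 0.089 m^3/s.

0.089


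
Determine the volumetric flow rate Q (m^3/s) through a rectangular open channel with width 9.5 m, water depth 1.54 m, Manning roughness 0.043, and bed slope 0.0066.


For a rectangular channel, the cross-sectional area A = b * y = 9.5 * 1.54 = 14.63 m^2.
The wetted perimeter P = b + 2y = 9.5 + 2*1.54 = 12.58 m.
Hydraulic radius R = A/P = 14.63/12.58 = 1.163 m.
Velocity V = (1/n)*R^(2/3)*S^(1/2) = (1/0.043)*1.163^(2/3)*0.0066^(1/2) = 2.0894 m/s.
Discharge Q = A * V = 14.63 * 2.0894 = 30.567 m^3/s.

30.567


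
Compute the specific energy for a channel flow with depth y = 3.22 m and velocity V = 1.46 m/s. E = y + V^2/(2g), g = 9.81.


Specific energy E = y + V^2/(2g).
Velocity head = V^2/(2g) = 1.46^2 / (2*9.81) = 2.1316 / 19.62 = 0.1086 m.
E = 3.22 + 0.1086 = 3.3286 m.

3.3286


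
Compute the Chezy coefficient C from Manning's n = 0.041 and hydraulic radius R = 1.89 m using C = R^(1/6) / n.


The Chezy coefficient relates to Manning's n through C = R^(1/6) / n.
R^(1/6) = 1.89^(1/6) = 1.111929.
C = 1.111929 / 0.041 = 27.12 m^(1/2)/s.

27.12


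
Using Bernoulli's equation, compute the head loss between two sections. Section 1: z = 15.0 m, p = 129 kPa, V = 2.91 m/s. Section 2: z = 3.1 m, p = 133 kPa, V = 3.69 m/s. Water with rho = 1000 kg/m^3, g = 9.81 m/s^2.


Total head at each section: H = z + p/(rho*g) + V^2/(2g).
H1 = 15.0 + 129*1000/(1000*9.81) + 2.91^2/(2*9.81)
   = 15.0 + 13.15 + 0.4316
   = 28.581 m.
H2 = 3.1 + 133*1000/(1000*9.81) + 3.69^2/(2*9.81)
   = 3.1 + 13.558 + 0.694
   = 17.352 m.
h_L = H1 - H2 = 28.581 - 17.352 = 11.23 m.

11.23


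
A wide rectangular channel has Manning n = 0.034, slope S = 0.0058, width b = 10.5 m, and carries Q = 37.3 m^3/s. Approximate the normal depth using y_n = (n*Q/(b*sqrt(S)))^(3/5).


We use the wide-channel approximation y_n = (n*Q/(b*sqrt(S)))^(3/5).
sqrt(S) = sqrt(0.0058) = 0.076158.
Numerator: n*Q = 0.034 * 37.3 = 1.2682.
Denominator: b*sqrt(S) = 10.5 * 0.076158 = 0.799659.
arg = 1.5859.
y_n = 1.5859^(3/5) = 1.3188 m.

1.3188


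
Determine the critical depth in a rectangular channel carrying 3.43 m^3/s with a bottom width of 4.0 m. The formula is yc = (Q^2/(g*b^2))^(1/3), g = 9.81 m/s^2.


Using yc = (Q^2 / (g * b^2))^(1/3):
Q^2 = 3.43^2 = 11.76.
g * b^2 = 9.81 * 4.0^2 = 9.81 * 16.0 = 156.96.
Q^2 / (g*b^2) = 11.76 / 156.96 = 0.0749.
yc = 0.0749^(1/3) = 0.4216 m.

0.4216


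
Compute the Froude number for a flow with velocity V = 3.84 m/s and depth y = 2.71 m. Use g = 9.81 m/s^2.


The Froude number is defined as Fr = V / sqrt(g*y).
g*y = 9.81 * 2.71 = 26.5851.
sqrt(g*y) = sqrt(26.5851) = 5.1561.
Fr = 3.84 / 5.1561 = 0.7448.

0.7448


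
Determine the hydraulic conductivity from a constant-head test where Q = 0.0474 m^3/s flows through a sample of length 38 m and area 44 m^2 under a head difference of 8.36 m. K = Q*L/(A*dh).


From K = Q*L / (A*dh):
Numerator: Q*L = 0.0474 * 38 = 1.8012.
Denominator: A*dh = 44 * 8.36 = 367.84.
K = 1.8012 / 367.84 = 0.004897 m/s.

0.004897


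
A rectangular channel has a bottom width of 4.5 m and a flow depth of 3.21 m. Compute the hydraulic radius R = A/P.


For a rectangular section:
Flow area A = b * y = 4.5 * 3.21 = 14.45 m^2.
Wetted perimeter P = b + 2y = 4.5 + 2*3.21 = 10.92 m.
Hydraulic radius R = A/P = 14.45 / 10.92 = 1.3228 m.

1.3228


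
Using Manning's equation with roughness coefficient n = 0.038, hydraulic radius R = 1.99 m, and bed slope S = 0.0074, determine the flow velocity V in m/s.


Manning's equation gives V = (1/n) * R^(2/3) * S^(1/2).
First, compute R^(2/3) = 1.99^(2/3) = 1.5821.
Next, S^(1/2) = 0.0074^(1/2) = 0.086023.
Then 1/n = 1/0.038 = 26.32.
V = 26.32 * 1.5821 * 0.086023 = 3.5815 m/s.

3.5815


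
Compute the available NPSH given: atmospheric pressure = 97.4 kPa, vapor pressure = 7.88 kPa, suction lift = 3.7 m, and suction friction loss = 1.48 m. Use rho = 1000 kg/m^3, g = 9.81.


NPSHa = p_atm/(rho*g) - z_s - hf_s - p_vap/(rho*g).
p_atm/(rho*g) = 97.4*1000 / (1000*9.81) = 9.929 m.
p_vap/(rho*g) = 7.88*1000 / (1000*9.81) = 0.803 m.
NPSHa = 9.929 - 3.7 - 1.48 - 0.803
      = 3.95 m.

3.95


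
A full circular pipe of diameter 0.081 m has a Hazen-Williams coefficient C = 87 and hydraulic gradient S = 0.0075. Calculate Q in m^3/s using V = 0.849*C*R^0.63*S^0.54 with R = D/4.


For a full circular pipe, R = D/4 = 0.081/4 = 0.0203 m.
V = 0.849 * 87 * 0.0203^0.63 * 0.0075^0.54
  = 0.849 * 87 * 0.085713 * 0.071209
  = 0.4508 m/s.
Pipe area A = pi*D^2/4 = pi*0.081^2/4 = 0.0052 m^2.
Q = A * V = 0.0052 * 0.4508 = 0.0023 m^3/s.

0.0023


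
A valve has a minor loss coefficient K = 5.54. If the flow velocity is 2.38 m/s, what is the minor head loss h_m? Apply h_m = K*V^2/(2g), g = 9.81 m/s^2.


Minor loss formula: h_m = K * V^2/(2g).
V^2 = 2.38^2 = 5.6644.
V^2/(2g) = 5.6644 / 19.62 = 0.2887 m.
h_m = 5.54 * 0.2887 = 1.5994 m.

1.5994


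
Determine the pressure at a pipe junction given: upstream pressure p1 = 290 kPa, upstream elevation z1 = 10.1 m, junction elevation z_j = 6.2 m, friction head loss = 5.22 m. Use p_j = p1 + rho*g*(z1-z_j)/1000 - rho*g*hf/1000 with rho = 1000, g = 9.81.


Junction pressure: p_j = p1 + rho*g*(z1 - z_j)/1000 - rho*g*hf/1000.
Elevation term = 1000*9.81*(10.1 - 6.2)/1000 = 38.259 kPa.
Friction term = 1000*9.81*5.22/1000 = 51.208 kPa.
p_j = 290 + 38.259 - 51.208 = 277.05 kPa.

277.05


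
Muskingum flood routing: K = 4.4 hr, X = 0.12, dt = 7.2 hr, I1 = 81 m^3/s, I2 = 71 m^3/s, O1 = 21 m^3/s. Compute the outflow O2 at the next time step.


Muskingum coefficients:
denom = 2*K*(1-X) + dt = 2*4.4*(1-0.12) + 7.2 = 14.944.
C0 = (dt - 2*K*X)/denom = (7.2 - 2*4.4*0.12)/14.944 = 0.4111.
C1 = (dt + 2*K*X)/denom = (7.2 + 2*4.4*0.12)/14.944 = 0.5525.
C2 = (2*K*(1-X) - dt)/denom = 0.0364.
O2 = C0*I2 + C1*I1 + C2*O1
   = 0.4111*71 + 0.5525*81 + 0.0364*21
   = 74.7 m^3/s.

74.7


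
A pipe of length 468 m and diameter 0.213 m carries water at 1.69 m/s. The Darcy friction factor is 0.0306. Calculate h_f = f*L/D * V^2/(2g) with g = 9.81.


Darcy-Weisbach equation: h_f = f * (L/D) * V^2/(2g).
f * L/D = 0.0306 * 468/0.213 = 67.2338.
V^2/(2g) = 1.69^2 / (2*9.81) = 2.8561 / 19.62 = 0.1456 m.
h_f = 67.2338 * 0.1456 = 9.787 m.

9.787


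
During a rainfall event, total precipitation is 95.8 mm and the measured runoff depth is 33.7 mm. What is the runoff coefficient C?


The runoff coefficient C = runoff depth / rainfall depth.
C = 33.7 / 95.8
  = 0.3518.

0.3518


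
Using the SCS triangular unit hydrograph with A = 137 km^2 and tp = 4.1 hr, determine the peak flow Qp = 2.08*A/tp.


SCS formula: Qp = 2.08 * A / tp.
Qp = 2.08 * 137 / 4.1
   = 284.96 / 4.1
   = 69.5 m^3/s per cm.

69.5


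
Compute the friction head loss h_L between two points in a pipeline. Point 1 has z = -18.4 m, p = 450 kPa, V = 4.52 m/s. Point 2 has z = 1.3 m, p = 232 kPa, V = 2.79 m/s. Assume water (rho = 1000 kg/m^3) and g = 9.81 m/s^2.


Total head at each section: H = z + p/(rho*g) + V^2/(2g).
H1 = -18.4 + 450*1000/(1000*9.81) + 4.52^2/(2*9.81)
   = -18.4 + 45.872 + 1.0413
   = 28.513 m.
H2 = 1.3 + 232*1000/(1000*9.81) + 2.79^2/(2*9.81)
   = 1.3 + 23.649 + 0.3967
   = 25.346 m.
h_L = H1 - H2 = 28.513 - 25.346 = 3.167 m.

3.167


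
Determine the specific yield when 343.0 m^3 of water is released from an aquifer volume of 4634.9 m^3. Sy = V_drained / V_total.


Specific yield Sy = Volume drained / Total volume.
Sy = 343.0 / 4634.9
   = 0.074.

0.074


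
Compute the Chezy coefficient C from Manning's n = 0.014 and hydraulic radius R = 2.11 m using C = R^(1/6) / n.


The Chezy coefficient relates to Manning's n through C = R^(1/6) / n.
R^(1/6) = 2.11^(1/6) = 1.132523.
C = 1.132523 / 0.014 = 80.89 m^(1/2)/s.

80.89


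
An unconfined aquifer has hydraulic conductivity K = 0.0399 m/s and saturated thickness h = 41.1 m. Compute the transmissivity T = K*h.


Transmissivity is defined as T = K * h.
T = 0.0399 * 41.1
  = 1.6399 m^2/s.

1.6399


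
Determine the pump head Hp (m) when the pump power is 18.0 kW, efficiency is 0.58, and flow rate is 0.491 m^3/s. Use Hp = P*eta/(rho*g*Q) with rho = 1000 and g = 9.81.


Pump head formula: Hp = P * eta / (rho * g * Q).
Numerator: P * eta = 18.0 * 1000 * 0.58 = 10440.0 W.
Denominator: rho * g * Q = 1000 * 9.81 * 0.491 = 4816.71.
Hp = 10440.0 / 4816.71 = 2.17 m.

2.17


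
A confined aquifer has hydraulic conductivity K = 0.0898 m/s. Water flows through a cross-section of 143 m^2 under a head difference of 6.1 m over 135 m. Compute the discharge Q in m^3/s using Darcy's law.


Darcy's law: Q = K * A * i, where i = dh/L.
Hydraulic gradient i = 6.1 / 135 = 0.045185.
Q = 0.0898 * 143 * 0.045185
  = 0.5802 m^3/s.

0.5802


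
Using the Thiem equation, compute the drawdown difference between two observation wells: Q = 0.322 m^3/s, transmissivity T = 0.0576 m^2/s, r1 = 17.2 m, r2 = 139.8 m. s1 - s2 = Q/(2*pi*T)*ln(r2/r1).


Thiem equation: s1 - s2 = Q/(2*pi*T) * ln(r2/r1).
ln(r2/r1) = ln(139.8/17.2) = 2.0953.
Q/(2*pi*T) = 0.322 / (2*pi*0.0576) = 0.322 / 0.3619 = 0.8897.
s1 - s2 = 0.8897 * 2.0953 = 1.8642 m.

1.8642


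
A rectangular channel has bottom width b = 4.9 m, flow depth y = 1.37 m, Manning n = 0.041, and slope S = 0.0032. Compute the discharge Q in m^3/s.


For a rectangular channel, the cross-sectional area A = b * y = 4.9 * 1.37 = 6.71 m^2.
The wetted perimeter P = b + 2y = 4.9 + 2*1.37 = 7.64 m.
Hydraulic radius R = A/P = 6.71/7.64 = 0.8787 m.
Velocity V = (1/n)*R^(2/3)*S^(1/2) = (1/0.041)*0.8787^(2/3)*0.0032^(1/2) = 1.2657 m/s.
Discharge Q = A * V = 6.71 * 1.2657 = 8.497 m^3/s.

8.497


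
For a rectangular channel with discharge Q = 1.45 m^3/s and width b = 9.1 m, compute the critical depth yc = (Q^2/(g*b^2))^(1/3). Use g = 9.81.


Using yc = (Q^2 / (g * b^2))^(1/3):
Q^2 = 1.45^2 = 2.1.
g * b^2 = 9.81 * 9.1^2 = 9.81 * 82.81 = 812.37.
Q^2 / (g*b^2) = 2.1 / 812.37 = 0.0026.
yc = 0.0026^(1/3) = 0.1373 m.

0.1373


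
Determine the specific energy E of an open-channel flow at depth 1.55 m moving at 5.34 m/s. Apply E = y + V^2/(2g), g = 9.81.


Specific energy E = y + V^2/(2g).
Velocity head = V^2/(2g) = 5.34^2 / (2*9.81) = 28.5156 / 19.62 = 1.4534 m.
E = 1.55 + 1.4534 = 3.0034 m.

3.0034


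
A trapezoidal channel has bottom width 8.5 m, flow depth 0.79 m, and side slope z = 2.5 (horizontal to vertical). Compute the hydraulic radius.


For a trapezoidal section with side slope z:
A = (b + z*y)*y = (8.5 + 2.5*0.79)*0.79 = 8.275 m^2.
P = b + 2*y*sqrt(1 + z^2) = 8.5 + 2*0.79*sqrt(1 + 2.5^2) = 12.754 m.
R = A/P = 8.275 / 12.754 = 0.6488 m.

0.6488


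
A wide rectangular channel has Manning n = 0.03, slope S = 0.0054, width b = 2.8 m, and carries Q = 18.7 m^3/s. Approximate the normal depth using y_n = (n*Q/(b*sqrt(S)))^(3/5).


We use the wide-channel approximation y_n = (n*Q/(b*sqrt(S)))^(3/5).
sqrt(S) = sqrt(0.0054) = 0.073485.
Numerator: n*Q = 0.03 * 18.7 = 0.561.
Denominator: b*sqrt(S) = 2.8 * 0.073485 = 0.205758.
arg = 2.7265.
y_n = 2.7265^(3/5) = 1.8254 m.

1.8254


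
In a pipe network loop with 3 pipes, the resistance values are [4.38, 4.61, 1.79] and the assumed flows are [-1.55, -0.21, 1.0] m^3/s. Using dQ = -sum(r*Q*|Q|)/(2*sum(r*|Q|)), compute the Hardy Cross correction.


Numerator terms (r*Q*|Q|): 4.38*-1.55*|-1.55| = -10.5229; 4.61*-0.21*|-0.21| = -0.2033; 1.79*1.0*|1.0| = 1.79.
Sum of numerator = -8.9363.
Denominator terms (r*|Q|): 4.38*|-1.55| = 6.789; 4.61*|-0.21| = 0.9681; 1.79*|1.0| = 1.79.
2 * sum of denominator = 2 * 9.5471 = 19.0942.
dQ = --8.9363 / 19.0942 = 0.468 m^3/s.

0.468


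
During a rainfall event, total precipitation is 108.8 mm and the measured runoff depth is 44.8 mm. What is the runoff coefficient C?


The runoff coefficient C = runoff depth / rainfall depth.
C = 44.8 / 108.8
  = 0.4118.

0.4118


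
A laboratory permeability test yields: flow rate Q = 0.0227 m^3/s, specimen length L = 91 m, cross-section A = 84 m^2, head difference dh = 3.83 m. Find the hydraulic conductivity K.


From K = Q*L / (A*dh):
Numerator: Q*L = 0.0227 * 91 = 2.0657.
Denominator: A*dh = 84 * 3.83 = 321.72.
K = 2.0657 / 321.72 = 0.006421 m/s.

0.006421


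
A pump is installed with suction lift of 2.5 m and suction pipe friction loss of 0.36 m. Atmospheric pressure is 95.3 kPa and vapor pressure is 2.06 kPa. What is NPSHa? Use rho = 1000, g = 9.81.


NPSHa = p_atm/(rho*g) - z_s - hf_s - p_vap/(rho*g).
p_atm/(rho*g) = 95.3*1000 / (1000*9.81) = 9.715 m.
p_vap/(rho*g) = 2.06*1000 / (1000*9.81) = 0.21 m.
NPSHa = 9.715 - 2.5 - 0.36 - 0.21
      = 6.64 m.

6.64


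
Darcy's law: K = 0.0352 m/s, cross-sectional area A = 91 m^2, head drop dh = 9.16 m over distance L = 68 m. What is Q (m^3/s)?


Darcy's law: Q = K * A * i, where i = dh/L.
Hydraulic gradient i = 9.16 / 68 = 0.134706.
Q = 0.0352 * 91 * 0.134706
  = 0.4315 m^3/s.

0.4315


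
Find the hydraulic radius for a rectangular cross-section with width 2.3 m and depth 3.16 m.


For a rectangular section:
Flow area A = b * y = 2.3 * 3.16 = 7.27 m^2.
Wetted perimeter P = b + 2y = 2.3 + 2*3.16 = 8.62 m.
Hydraulic radius R = A/P = 7.27 / 8.62 = 0.8432 m.

0.8432


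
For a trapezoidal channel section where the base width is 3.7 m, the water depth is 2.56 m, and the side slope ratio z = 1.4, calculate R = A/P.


For a trapezoidal section with side slope z:
A = (b + z*y)*y = (3.7 + 1.4*2.56)*2.56 = 18.647 m^2.
P = b + 2*y*sqrt(1 + z^2) = 3.7 + 2*2.56*sqrt(1 + 1.4^2) = 12.509 m.
R = A/P = 18.647 / 12.509 = 1.4907 m.

1.4907


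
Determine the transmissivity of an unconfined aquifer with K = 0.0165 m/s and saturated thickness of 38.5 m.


Transmissivity is defined as T = K * h.
T = 0.0165 * 38.5
  = 0.6352 m^2/s.

0.6352


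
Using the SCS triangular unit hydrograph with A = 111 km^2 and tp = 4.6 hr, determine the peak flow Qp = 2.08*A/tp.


SCS formula: Qp = 2.08 * A / tp.
Qp = 2.08 * 111 / 4.6
   = 230.88 / 4.6
   = 50.19 m^3/s per cm.

50.19


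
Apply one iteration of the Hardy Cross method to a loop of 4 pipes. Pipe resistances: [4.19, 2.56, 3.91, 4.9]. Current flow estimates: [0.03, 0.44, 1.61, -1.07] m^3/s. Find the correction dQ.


Numerator terms (r*Q*|Q|): 4.19*0.03*|0.03| = 0.0038; 2.56*0.44*|0.44| = 0.4956; 3.91*1.61*|1.61| = 10.1351; 4.9*-1.07*|-1.07| = -5.61.
Sum of numerator = 5.0245.
Denominator terms (r*|Q|): 4.19*|0.03| = 0.1257; 2.56*|0.44| = 1.1264; 3.91*|1.61| = 6.2951; 4.9*|-1.07| = 5.243.
2 * sum of denominator = 2 * 12.7902 = 25.5804.
dQ = -5.0245 / 25.5804 = -0.1964 m^3/s.

-0.1964


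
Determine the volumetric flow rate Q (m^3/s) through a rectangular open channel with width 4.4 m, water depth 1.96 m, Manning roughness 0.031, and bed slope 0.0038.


For a rectangular channel, the cross-sectional area A = b * y = 4.4 * 1.96 = 8.62 m^2.
The wetted perimeter P = b + 2y = 4.4 + 2*1.96 = 8.32 m.
Hydraulic radius R = A/P = 8.62/8.32 = 1.0365 m.
Velocity V = (1/n)*R^(2/3)*S^(1/2) = (1/0.031)*1.0365^(2/3)*0.0038^(1/2) = 2.0367 m/s.
Discharge Q = A * V = 8.62 * 2.0367 = 17.564 m^3/s.

17.564


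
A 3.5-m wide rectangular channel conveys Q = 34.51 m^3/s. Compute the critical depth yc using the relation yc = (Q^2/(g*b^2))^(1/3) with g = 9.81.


Using yc = (Q^2 / (g * b^2))^(1/3):
Q^2 = 34.51^2 = 1190.94.
g * b^2 = 9.81 * 3.5^2 = 9.81 * 12.25 = 120.17.
Q^2 / (g*b^2) = 1190.94 / 120.17 = 9.9105.
yc = 9.9105^(1/3) = 2.148 m.

2.148


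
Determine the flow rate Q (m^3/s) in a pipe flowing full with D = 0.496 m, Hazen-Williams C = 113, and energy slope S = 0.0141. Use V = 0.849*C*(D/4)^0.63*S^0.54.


For a full circular pipe, R = D/4 = 0.496/4 = 0.124 m.
V = 0.849 * 113 * 0.124^0.63 * 0.0141^0.54
  = 0.849 * 113 * 0.268445 * 0.100133
  = 2.5788 m/s.
Pipe area A = pi*D^2/4 = pi*0.496^2/4 = 0.1932 m^2.
Q = A * V = 0.1932 * 2.5788 = 0.4983 m^3/s.

0.4983


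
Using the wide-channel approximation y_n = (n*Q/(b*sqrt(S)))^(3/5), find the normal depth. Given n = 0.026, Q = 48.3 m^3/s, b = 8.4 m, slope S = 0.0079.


We use the wide-channel approximation y_n = (n*Q/(b*sqrt(S)))^(3/5).
sqrt(S) = sqrt(0.0079) = 0.088882.
Numerator: n*Q = 0.026 * 48.3 = 1.2558.
Denominator: b*sqrt(S) = 8.4 * 0.088882 = 0.746609.
arg = 1.682.
y_n = 1.682^(3/5) = 1.3661 m.

1.3661


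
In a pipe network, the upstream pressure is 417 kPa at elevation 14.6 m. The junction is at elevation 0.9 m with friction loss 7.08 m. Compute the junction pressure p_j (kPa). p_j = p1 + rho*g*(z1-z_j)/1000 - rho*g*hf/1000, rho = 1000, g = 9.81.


Junction pressure: p_j = p1 + rho*g*(z1 - z_j)/1000 - rho*g*hf/1000.
Elevation term = 1000*9.81*(14.6 - 0.9)/1000 = 134.397 kPa.
Friction term = 1000*9.81*7.08/1000 = 69.455 kPa.
p_j = 417 + 134.397 - 69.455 = 481.94 kPa.

481.94


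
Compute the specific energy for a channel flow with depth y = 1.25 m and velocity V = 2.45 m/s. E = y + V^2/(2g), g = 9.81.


Specific energy E = y + V^2/(2g).
Velocity head = V^2/(2g) = 2.45^2 / (2*9.81) = 6.0025 / 19.62 = 0.3059 m.
E = 1.25 + 0.3059 = 1.5559 m.

1.5559


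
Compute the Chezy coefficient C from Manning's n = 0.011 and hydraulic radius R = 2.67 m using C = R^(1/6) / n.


The Chezy coefficient relates to Manning's n through C = R^(1/6) / n.
R^(1/6) = 2.67^(1/6) = 1.177837.
C = 1.177837 / 0.011 = 107.08 m^(1/2)/s.

107.08


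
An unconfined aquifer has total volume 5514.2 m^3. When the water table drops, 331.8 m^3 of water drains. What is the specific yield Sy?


Specific yield Sy = Volume drained / Total volume.
Sy = 331.8 / 5514.2
   = 0.0602.

0.0602


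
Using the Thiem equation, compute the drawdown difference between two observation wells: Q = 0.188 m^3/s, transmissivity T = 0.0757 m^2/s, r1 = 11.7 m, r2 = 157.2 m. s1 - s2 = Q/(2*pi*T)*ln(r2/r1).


Thiem equation: s1 - s2 = Q/(2*pi*T) * ln(r2/r1).
ln(r2/r1) = ln(157.2/11.7) = 2.5979.
Q/(2*pi*T) = 0.188 / (2*pi*0.0757) = 0.188 / 0.4756 = 0.3953.
s1 - s2 = 0.3953 * 2.5979 = 1.0269 m.

1.0269


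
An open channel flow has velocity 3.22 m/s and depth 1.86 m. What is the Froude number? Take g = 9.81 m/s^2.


The Froude number is defined as Fr = V / sqrt(g*y).
g*y = 9.81 * 1.86 = 18.2466.
sqrt(g*y) = sqrt(18.2466) = 4.2716.
Fr = 3.22 / 4.2716 = 0.7538.

0.7538


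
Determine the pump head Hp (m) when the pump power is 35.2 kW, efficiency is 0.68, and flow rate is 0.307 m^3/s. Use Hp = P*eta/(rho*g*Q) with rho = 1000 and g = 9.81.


Pump head formula: Hp = P * eta / (rho * g * Q).
Numerator: P * eta = 35.2 * 1000 * 0.68 = 23936.0 W.
Denominator: rho * g * Q = 1000 * 9.81 * 0.307 = 3011.67.
Hp = 23936.0 / 3011.67 = 7.95 m.

7.95


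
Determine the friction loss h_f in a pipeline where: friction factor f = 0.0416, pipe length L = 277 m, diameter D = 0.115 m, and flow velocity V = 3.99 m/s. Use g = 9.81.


Darcy-Weisbach equation: h_f = f * (L/D) * V^2/(2g).
f * L/D = 0.0416 * 277/0.115 = 100.2017.
V^2/(2g) = 3.99^2 / (2*9.81) = 15.9201 / 19.62 = 0.8114 m.
h_f = 100.2017 * 0.8114 = 81.306 m.

81.306


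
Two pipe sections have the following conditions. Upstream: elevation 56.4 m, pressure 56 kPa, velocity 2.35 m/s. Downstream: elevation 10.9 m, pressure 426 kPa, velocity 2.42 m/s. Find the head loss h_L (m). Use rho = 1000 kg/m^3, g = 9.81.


Total head at each section: H = z + p/(rho*g) + V^2/(2g).
H1 = 56.4 + 56*1000/(1000*9.81) + 2.35^2/(2*9.81)
   = 56.4 + 5.708 + 0.2815
   = 62.39 m.
H2 = 10.9 + 426*1000/(1000*9.81) + 2.42^2/(2*9.81)
   = 10.9 + 43.425 + 0.2985
   = 54.624 m.
h_L = H1 - H2 = 62.39 - 54.624 = 7.766 m.

7.766


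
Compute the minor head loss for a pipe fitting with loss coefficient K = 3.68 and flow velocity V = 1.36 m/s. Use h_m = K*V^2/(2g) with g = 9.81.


Minor loss formula: h_m = K * V^2/(2g).
V^2 = 1.36^2 = 1.8496.
V^2/(2g) = 1.8496 / 19.62 = 0.0943 m.
h_m = 3.68 * 0.0943 = 0.3469 m.

0.3469


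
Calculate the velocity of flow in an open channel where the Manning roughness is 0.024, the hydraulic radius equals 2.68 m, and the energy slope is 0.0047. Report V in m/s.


Manning's equation gives V = (1/n) * R^(2/3) * S^(1/2).
First, compute R^(2/3) = 2.68^(2/3) = 1.9294.
Next, S^(1/2) = 0.0047^(1/2) = 0.068557.
Then 1/n = 1/0.024 = 41.67.
V = 41.67 * 1.9294 * 0.068557 = 5.5114 m/s.

5.5114


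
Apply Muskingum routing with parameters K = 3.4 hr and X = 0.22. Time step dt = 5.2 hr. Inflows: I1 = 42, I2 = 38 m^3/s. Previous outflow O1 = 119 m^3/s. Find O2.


Muskingum coefficients:
denom = 2*K*(1-X) + dt = 2*3.4*(1-0.22) + 5.2 = 10.504.
C0 = (dt - 2*K*X)/denom = (5.2 - 2*3.4*0.22)/10.504 = 0.3526.
C1 = (dt + 2*K*X)/denom = (5.2 + 2*3.4*0.22)/10.504 = 0.6375.
C2 = (2*K*(1-X) - dt)/denom = 0.0099.
O2 = C0*I2 + C1*I1 + C2*O1
   = 0.3526*38 + 0.6375*42 + 0.0099*119
   = 41.35 m^3/s.

41.35


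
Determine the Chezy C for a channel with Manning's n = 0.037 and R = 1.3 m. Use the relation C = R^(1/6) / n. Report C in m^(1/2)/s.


The Chezy coefficient relates to Manning's n through C = R^(1/6) / n.
R^(1/6) = 1.3^(1/6) = 1.044698.
C = 1.044698 / 0.037 = 28.24 m^(1/2)/s.

28.24


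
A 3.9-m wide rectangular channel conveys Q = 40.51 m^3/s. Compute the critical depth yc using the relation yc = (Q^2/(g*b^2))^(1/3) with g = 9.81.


Using yc = (Q^2 / (g * b^2))^(1/3):
Q^2 = 40.51^2 = 1641.06.
g * b^2 = 9.81 * 3.9^2 = 9.81 * 15.21 = 149.21.
Q^2 / (g*b^2) = 1641.06 / 149.21 = 10.9983.
yc = 10.9983^(1/3) = 2.2239 m.

2.2239


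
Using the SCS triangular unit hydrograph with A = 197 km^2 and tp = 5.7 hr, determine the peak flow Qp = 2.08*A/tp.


SCS formula: Qp = 2.08 * A / tp.
Qp = 2.08 * 197 / 5.7
   = 409.76 / 5.7
   = 71.89 m^3/s per cm.

71.89


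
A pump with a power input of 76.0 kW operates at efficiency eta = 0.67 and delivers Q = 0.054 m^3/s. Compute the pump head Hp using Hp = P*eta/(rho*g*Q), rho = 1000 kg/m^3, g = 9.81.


Pump head formula: Hp = P * eta / (rho * g * Q).
Numerator: P * eta = 76.0 * 1000 * 0.67 = 50920.0 W.
Denominator: rho * g * Q = 1000 * 9.81 * 0.054 = 529.74.
Hp = 50920.0 / 529.74 = 96.12 m.

96.12


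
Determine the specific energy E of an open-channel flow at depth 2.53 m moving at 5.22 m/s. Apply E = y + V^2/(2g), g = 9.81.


Specific energy E = y + V^2/(2g).
Velocity head = V^2/(2g) = 5.22^2 / (2*9.81) = 27.2484 / 19.62 = 1.3888 m.
E = 2.53 + 1.3888 = 3.9188 m.

3.9188


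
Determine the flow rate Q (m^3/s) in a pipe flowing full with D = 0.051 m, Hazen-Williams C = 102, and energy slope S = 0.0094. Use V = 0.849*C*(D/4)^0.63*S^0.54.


For a full circular pipe, R = D/4 = 0.051/4 = 0.0127 m.
V = 0.849 * 102 * 0.0127^0.63 * 0.0094^0.54
  = 0.849 * 102 * 0.064043 * 0.080443
  = 0.4461 m/s.
Pipe area A = pi*D^2/4 = pi*0.051^2/4 = 0.002 m^2.
Q = A * V = 0.002 * 0.4461 = 0.0009 m^3/s.

0.0009


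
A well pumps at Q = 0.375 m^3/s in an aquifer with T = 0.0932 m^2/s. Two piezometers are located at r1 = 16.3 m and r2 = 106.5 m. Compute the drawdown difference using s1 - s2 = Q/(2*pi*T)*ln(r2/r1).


Thiem equation: s1 - s2 = Q/(2*pi*T) * ln(r2/r1).
ln(r2/r1) = ln(106.5/16.3) = 1.877.
Q/(2*pi*T) = 0.375 / (2*pi*0.0932) = 0.375 / 0.5856 = 0.6404.
s1 - s2 = 0.6404 * 1.877 = 1.202 m.

1.202


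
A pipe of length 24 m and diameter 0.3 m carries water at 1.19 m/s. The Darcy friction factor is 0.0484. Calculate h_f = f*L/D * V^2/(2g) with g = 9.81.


Darcy-Weisbach equation: h_f = f * (L/D) * V^2/(2g).
f * L/D = 0.0484 * 24/0.3 = 3.872.
V^2/(2g) = 1.19^2 / (2*9.81) = 1.4161 / 19.62 = 0.0722 m.
h_f = 3.872 * 0.0722 = 0.279 m.

0.279


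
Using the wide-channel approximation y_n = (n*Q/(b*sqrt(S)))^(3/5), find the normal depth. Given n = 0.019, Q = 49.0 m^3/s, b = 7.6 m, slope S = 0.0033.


We use the wide-channel approximation y_n = (n*Q/(b*sqrt(S)))^(3/5).
sqrt(S) = sqrt(0.0033) = 0.057446.
Numerator: n*Q = 0.019 * 49.0 = 0.931.
Denominator: b*sqrt(S) = 7.6 * 0.057446 = 0.43659.
arg = 2.1325.
y_n = 2.1325^(3/5) = 1.5752 m.

1.5752


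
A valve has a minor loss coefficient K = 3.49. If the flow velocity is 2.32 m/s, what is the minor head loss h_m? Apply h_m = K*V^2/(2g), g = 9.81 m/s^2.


Minor loss formula: h_m = K * V^2/(2g).
V^2 = 2.32^2 = 5.3824.
V^2/(2g) = 5.3824 / 19.62 = 0.2743 m.
h_m = 3.49 * 0.2743 = 0.9574 m.

0.9574


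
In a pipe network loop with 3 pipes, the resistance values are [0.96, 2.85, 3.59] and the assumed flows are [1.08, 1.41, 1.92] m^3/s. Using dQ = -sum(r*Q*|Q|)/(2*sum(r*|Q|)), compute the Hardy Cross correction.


Numerator terms (r*Q*|Q|): 0.96*1.08*|1.08| = 1.1197; 2.85*1.41*|1.41| = 5.6661; 3.59*1.92*|1.92| = 13.2342.
Sum of numerator = 20.02.
Denominator terms (r*|Q|): 0.96*|1.08| = 1.0368; 2.85*|1.41| = 4.0185; 3.59*|1.92| = 6.8928.
2 * sum of denominator = 2 * 11.9481 = 23.8962.
dQ = -20.02 / 23.8962 = -0.8378 m^3/s.

-0.8378


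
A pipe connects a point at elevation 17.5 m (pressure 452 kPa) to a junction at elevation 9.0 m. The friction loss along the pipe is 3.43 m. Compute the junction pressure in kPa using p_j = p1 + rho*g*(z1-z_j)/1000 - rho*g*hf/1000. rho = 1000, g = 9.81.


Junction pressure: p_j = p1 + rho*g*(z1 - z_j)/1000 - rho*g*hf/1000.
Elevation term = 1000*9.81*(17.5 - 9.0)/1000 = 83.385 kPa.
Friction term = 1000*9.81*3.43/1000 = 33.648 kPa.
p_j = 452 + 83.385 - 33.648 = 501.74 kPa.

501.74


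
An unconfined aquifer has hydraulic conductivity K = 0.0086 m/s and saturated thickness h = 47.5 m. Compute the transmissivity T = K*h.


Transmissivity is defined as T = K * h.
T = 0.0086 * 47.5
  = 0.4085 m^2/s.

0.4085


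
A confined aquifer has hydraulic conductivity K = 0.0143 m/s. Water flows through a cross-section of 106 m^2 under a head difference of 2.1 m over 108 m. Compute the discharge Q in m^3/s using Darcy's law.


Darcy's law: Q = K * A * i, where i = dh/L.
Hydraulic gradient i = 2.1 / 108 = 0.019444.
Q = 0.0143 * 106 * 0.019444
  = 0.0295 m^3/s.

0.0295


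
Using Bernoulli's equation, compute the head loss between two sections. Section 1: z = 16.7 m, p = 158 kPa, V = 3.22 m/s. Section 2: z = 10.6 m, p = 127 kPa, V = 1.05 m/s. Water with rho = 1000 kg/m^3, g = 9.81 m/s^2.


Total head at each section: H = z + p/(rho*g) + V^2/(2g).
H1 = 16.7 + 158*1000/(1000*9.81) + 3.22^2/(2*9.81)
   = 16.7 + 16.106 + 0.5285
   = 33.334 m.
H2 = 10.6 + 127*1000/(1000*9.81) + 1.05^2/(2*9.81)
   = 10.6 + 12.946 + 0.0562
   = 23.602 m.
h_L = H1 - H2 = 33.334 - 23.602 = 9.732 m.

9.732


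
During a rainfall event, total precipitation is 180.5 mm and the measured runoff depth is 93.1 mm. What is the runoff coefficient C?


The runoff coefficient C = runoff depth / rainfall depth.
C = 93.1 / 180.5
  = 0.5158.

0.5158


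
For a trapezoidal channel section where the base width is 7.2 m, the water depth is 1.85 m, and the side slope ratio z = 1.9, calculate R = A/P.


For a trapezoidal section with side slope z:
A = (b + z*y)*y = (7.2 + 1.9*1.85)*1.85 = 19.823 m^2.
P = b + 2*y*sqrt(1 + z^2) = 7.2 + 2*1.85*sqrt(1 + 1.9^2) = 15.144 m.
R = A/P = 19.823 / 15.144 = 1.3089 m.

1.3089
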